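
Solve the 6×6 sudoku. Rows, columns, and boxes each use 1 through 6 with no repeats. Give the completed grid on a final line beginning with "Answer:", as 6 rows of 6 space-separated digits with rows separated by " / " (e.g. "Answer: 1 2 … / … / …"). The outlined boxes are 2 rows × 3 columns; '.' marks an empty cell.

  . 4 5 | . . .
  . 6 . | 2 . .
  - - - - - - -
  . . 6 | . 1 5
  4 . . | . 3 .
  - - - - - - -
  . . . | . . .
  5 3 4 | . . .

Step 1. [r5c1∈{1,2,6}] r5c1 is the only open cell in col 1 admitting 6 ⇒ r5c1=6.
Step 2. [r4c6∈{2,6}] across box 4, 2 lands solely at r4c6, so r4c6=2.
Step 3. [r5c4∈{1,3,4,5}] across col 4, 5 lands solely at r5c4. So r5c4=5.
Step 4. [r1c4∈{1,3,6}] 3 has one home in col 4: r1c4 ⇒ r1c4=3.
Step 5. [r5c3∈{1,2}] r5c3 is the only open cell in col 3 admitting 2, so r5c3=2.
Step 6. [r6c4∈{1,6}] in col 4, 1 fits only at r6c4 ⇒ r6c4=1.
Step 7. [r4c3∈{1}] r4c3 has the single candidate 1, so r4c3=1.
Step 8. [r3c1∈{2,3}] 3 has one home in row 3: r3c1. So r3c1=3.
Step 9. [r6c6∈{6}] nothing but 6 survives at r6c6, so r6c6=6.
Step 10. [r5c5∈{4}] nothing but 4 survives at r5c5, so r5c5=4.
Step 11. [r1c6∈{1}] r1c6 has the single candidate 1 ⇒ r1c6=1.
Step 12. [r4c4∈{6}] r4c4 is down to just 6 ⇒ r4c4=6.
Step 13. [r5c2∈{1}] only 1 remains possible at r5c2. So r5c2=1.
Step 14. [r1c5∈{6}] r1c5 has the single candidate 6, so r1c5=6.
Step 15. [r4c2∈{5}] nothing but 5 survives at r4c2 ⇒ r4c2=5.
Step 16. [r2c3∈{3}] r2c3's peers cover all but 3 ⇒ r2c3=3.
Step 17. [r6c5∈{2}] r6c5 is down to just 2 ⇒ r6c5=2.
Step 18. [r5c6∈{3}] r5c6's peers cover all but 3, so r5c6=3.
Step 19. [r2c5∈{5}] r2c5 is down to just 5 ⇒ r2c5=5.
Step 20. [r3c4∈{4}] r3c4's peers cover all but 4 ⇒ r3c4=4.
Step 21. [r2c6∈{4}] r2c6's peers cover all but 4 ⇒ r2c6=4.
Step 22. [r3c2∈{2}] r3c2 has the single candidate 2, so r3c2=2.
Step 23. [r1c1∈{2}] only 2 remains possible at r1c1. So r1c1=2.
Step 24. [r2c1∈{1}] r2c1 has the single candidate 1. So r2c1=1.

Answer: 2 4 5 3 6 1 / 1 6 3 2 5 4 / 3 2 6 4 1 5 / 4 5 1 6 3 2 / 6 1 2 5 4 3 / 5 3 4 1 2 6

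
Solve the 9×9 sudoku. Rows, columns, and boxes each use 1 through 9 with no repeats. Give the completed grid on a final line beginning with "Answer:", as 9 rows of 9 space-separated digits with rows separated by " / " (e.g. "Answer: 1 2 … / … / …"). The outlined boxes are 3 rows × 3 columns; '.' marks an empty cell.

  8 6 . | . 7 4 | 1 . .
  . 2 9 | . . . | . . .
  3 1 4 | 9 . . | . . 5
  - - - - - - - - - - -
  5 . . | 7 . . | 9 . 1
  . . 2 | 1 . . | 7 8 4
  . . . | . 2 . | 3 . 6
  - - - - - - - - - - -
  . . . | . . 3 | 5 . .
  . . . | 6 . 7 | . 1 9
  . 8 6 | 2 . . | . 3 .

Step 1. [r2c1∈{7}] r2c1 is down to just 7, so r2c1=7.
Step 2. [r9c7∈{4}] r9c7's peers cover all but 4. So r9c7=4.
Step 3. [r3c6∈{2,6,8}] across col 6, 2 lands solely at r3c6. So r3c6=2.
Step 4. [r8c2∈{3,4,5}] 5 has one home in col 2: r8c2. So r8c2=5.
Step 5. [r8c7∈{2,8}] across col 7, 2 lands solely at r8c7, so r8c7=2.
Step 6. [r8c5∈{4,8}] r8c5 is the only open cell in row 8 admitting 8. So r8c5=8.
Step 7. [r3c5∈{6}] only 6 remains possible at r3c5. So r3c5=6.
Step 8. [r7c4∈{4}] r7c4 is down to just 4, so r7c4=4.
Step 9. [r4c6∈{6,8}] row 4 places 6 nowhere but r4c6, so r4c6=6.
Step 10. [r4c5∈{3,4}] col 5 places 4 nowhere but r4c5. So r4c5=4.
Step 11. [r5c5∈{3,5,9}] r5c5 is the only open cell in box 5 admitting 3, so r5c5=3.
Step 12. [r5c2∈{9}] r5c2 is down to just 9 ⇒ r5c2=9.
Step 13. [r5c6∈{5}] nothing but 5 survives at r5c6, so r5c6=5.
Step 14. [r7c2∈{7}] only 7 remains possible at r7c2, so r7c2=7.
Step 15. [r7c3∈{1}] r7c3 is down to just 1 ⇒ r7c3=1.
Step 16. [r6c4∈{8}] r6c4 has the single candidate 8, so r6c4=8.
Step 17. [r9c5∈{1,5,9}] across row 9, 5 lands solely at r9c5. So r9c5=5.
Step 18. [r2c6∈{1,8}] across col 6, 8 lands solely at r2c6, so r2c6=8.
Step 19. [r7c5∈{9}] only 9 remains possible at r7c5 ⇒ r7c5=9.
Step 20. [r2c9∈{3}] r2c9's peers cover all but 3. So r2c9=3.
Step 21. [r6c2∈{4}] r6c2 has the single candidate 4. So r6c2=4.
Step 22. [r2c8∈{4,6}] row 2 places 4 nowhere but r2c8 ⇒ r2c8=4.
Step 23. [r4c2∈{3}] only 3 remains possible at r4c2, so r4c2=3.
Step 24. [r4c8∈{2}] nothing but 2 survives at r4c8. So r4c8=2.
Step 25. [r1c3∈{5}] r1c3's peers cover all but 5, so r1c3=5.
Step 26. [r7c9∈{8}] only 8 remains possible at r7c9, so r7c9=8.
Step 27. [r6c1∈{1}] r6c1 is down to just 1 ⇒ r6c1=1.
Step 28. [r4c3∈{8}] r4c3 has the single candidate 8 ⇒ r4c3=8.
Step 29. [r9c6∈{1}] r9c6 has the single candidate 1. So r9c6=1.
Step 30. [r2c5∈{1}] r2c5's peers cover all but 1. So r2c5=1.
Step 31. [r9c9∈{7}] nothing but 7 survives at r9c9. So r9c9=7.
Step 32. [r1c8∈{9}] r1c8 is down to just 9, so r1c8=9.
Step 33. [r5c1∈{6}] nothing but 6 survives at r5c1, so r5c1=6.
Step 34. [r8c1∈{4}] nothing but 4 survives at r8c1. So r8c1=4.
Step 35. [r1c9∈{2}] only 2 remains possible at r1c9. So r1c9=2.
Step 36. [r7c8∈{6}] only 6 remains possible at r7c8. So r7c8=6.
Step 37. [r6c8∈{5}] only 5 remains possible at r6c8. So r6c8=5.
Step 38. [r3c7∈{8}] only 8 remains possible at r3c7, so r3c7=8.
Step 39. [r8c3∈{3}] r8c3's peers cover all but 3 ⇒ r8c3=3.
Step 40. [r2c4∈{5}] nothing but 5 survives at r2c4, so r2c4=5.
Step 41. [r2c7∈{6}] r2c7's peers cover all but 6, so r2c7=6.
Step 42. [r1c4∈{3}] nothing but 3 survives at r1c4. So r1c4=3.
Step 43. [r3c8∈{7}] r3c8 has the single candidate 7, so r3c8=7.
Step 44. [r6c3∈{7}] r6c3 has the single candidate 7. So r6c3=7.
Step 45. [r9c1∈{9}] r9c1 has the single candidate 9, so r9c1=9.
Step 46. [r6c6∈{9}] r6c6 is down to just 9. So r6c6=9.
Step 47. [r7c1∈{2}] r7c1 has the single candidate 2, so r7c1=2.

Answer: 8 6 5 3 7 4 1 9 2 / 7 2 9 5 1 8 6 4 3 / 3 1 4 9 6 2 8 7 5 / 5 3 8 7 4 6 9 2 1 / 6 9 2 1 3 5 7 8 4 / 1 4 7 8 2 9 3 5 6 / 2 7 1 4 9 3 5 6 8 / 4 5 3 6 8 7 2 1 9 / 9 8 6 2 5 1 4 3 7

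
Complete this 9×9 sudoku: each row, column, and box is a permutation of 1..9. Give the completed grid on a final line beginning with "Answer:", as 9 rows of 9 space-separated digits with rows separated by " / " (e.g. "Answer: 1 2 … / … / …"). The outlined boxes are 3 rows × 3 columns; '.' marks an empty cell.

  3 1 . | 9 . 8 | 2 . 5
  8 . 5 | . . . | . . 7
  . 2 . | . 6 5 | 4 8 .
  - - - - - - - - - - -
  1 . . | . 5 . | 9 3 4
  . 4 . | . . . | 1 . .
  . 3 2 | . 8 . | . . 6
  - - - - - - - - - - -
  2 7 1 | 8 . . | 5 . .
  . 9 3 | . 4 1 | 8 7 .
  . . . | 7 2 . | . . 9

Step 1. [r1c8∈{6}] only 6 remains possible at r1c8 ⇒ r1c8=6.
Step 2. [r7c6∈{3,6,9}] across row 7, 6 lands solely at r7c6 ⇒ r7c6=6.
Step 3. [r8c1∈{5,6}] r8c1 is the only open cell in row 8 admitting 6 ⇒ r8c1=6.
Step 4. [r2c7∈{3}] r2c7's peers cover all but 3 ⇒ r2c7=3.
Step 5. [r5c8∈{2,5}] r5c8 is the only open cell in col 8 admitting 2 ⇒ r5c8=2.
Step 6. [r5c1∈{5,7,9}] 5 has one home in row 5: r5c1. So r5c1=5.
Step 7. [r6c4∈{1,4}] r6c4 is the only open cell in row 6 admitting 1 ⇒ r6c4=1.
Step 8. [r6c6∈{4,7,9}] across row 6, 4 lands solely at r6c6, so r6c6=4.
Step 9. [r5c6∈{3,7,9}] 9 has one home in col 6: r5c6 ⇒ r5c6=9.
Step 10. [r4c6∈{2,7}] across col 6, 7 lands solely at r4c6, so r4c6=7.
Step 11. [r5c3∈{6,7,8}] across row 5, 7 lands solely at r5c3, so r5c3=7.
Step 12. [r4c3∈{6,8}] 6 has one home in col 3: r4c3. So r4c3=6.
Step 13. [r9c8∈{1,4}] in row 9, 1 fits only at r9c8 ⇒ r9c8=1.
Step 14. [r5c5∈{3}] r5c5 is down to just 3, so r5c5=3.
Step 15. [r9c3∈{4,8}] 8 has one home in col 3: r9c3, so r9c3=8.
Step 16. [r2c6∈{2}] r2c6 is down to just 2 ⇒ r2c6=2.
Step 17. [r3c3∈{9}] r3c3 has the single candidate 9, so r3c3=9.
Step 18. [r1c5∈{7}] nothing but 7 survives at r1c5. So r1c5=7.
Step 19. [r3c1∈{7}] only 7 remains possible at r3c1. So r3c1=7.
Step 20. [r3c9∈{1}] r3c9 has the single candidate 1, so r3c9=1.
Step 21. [r7c8∈{4}] nothing but 4 survives at r7c8 ⇒ r7c8=4.
Step 22. [r6c7∈{7}] nothing but 7 survives at r6c7, so r6c7=7.
Step 23. [r6c1∈{9}] only 9 remains possible at r6c1, so r6c1=9.
Step 24. [r5c9∈{8}] r5c9's peers cover all but 8, so r5c9=8.
Step 25. [r5c4∈{6}] r5c4 is down to just 6, so r5c4=6.
Step 26. [r2c8∈{9}] r2c8 has the single candidate 9, so r2c8=9.
Step 27. [r2c2∈{6}] only 6 remains possible at r2c2, so r2c2=6.
Step 28. [r9c6∈{3}] nothing but 3 survives at r9c6, so r9c6=3.
Step 29. [r2c4∈{4}] r2c4's peers cover all but 4 ⇒ r2c4=4.
Step 30. [r7c5∈{9}] r7c5's peers cover all but 9 ⇒ r7c5=9.
Step 31. [r7c9∈{3}] r7c9 is down to just 3. So r7c9=3.
Step 32. [r9c1∈{4}] r9c1 is down to just 4, so r9c1=4.
Step 33. [r9c2∈{5}] r9c2's peers cover all but 5. So r9c2=5.
Step 34. [r3c4∈{3}] r3c4 is down to just 3, so r3c4=3.
Step 35. [r6c8∈{5}] nothing but 5 survives at r6c8 ⇒ r6c8=5.
Step 36. [r9c7∈{6}] only 6 remains possible at r9c7 ⇒ r9c7=6.
Step 37. [r4c2∈{8}] r4c2's peers cover all but 8 ⇒ r4c2=8.
Step 38. [r1c3∈{4}] r1c3's peers cover all but 4, so r1c3=4.
Step 39. [r2c5∈{1}] nothing but 1 survives at r2c5. So r2c5=1.
Step 40. [r8c4∈{5}] r8c4 is down to just 5. So r8c4=5.
Step 41. [r8c9∈{2}] nothing but 2 survives at r8c9 ⇒ r8c9=2.
Step 42. [r4c4∈{2}] r4c4's peers cover all but 2. So r4c4=2.

Answer: 3 1 4 9 7 8 2 6 5 / 8 6 5 4 1 2 3 9 7 / 7 2 9 3 6 5 4 8 1 / 1 8 6 2 5 7 9 3 4 / 5 4 7 6 3 9 1 2 8 / 9 3 2 1 8 4 7 5 6 / 2 7 1 8 9 6 5 4 3 / 6 9 3 5 4 1 8 7 2 / 4 5 8 7 2 3 6 1 9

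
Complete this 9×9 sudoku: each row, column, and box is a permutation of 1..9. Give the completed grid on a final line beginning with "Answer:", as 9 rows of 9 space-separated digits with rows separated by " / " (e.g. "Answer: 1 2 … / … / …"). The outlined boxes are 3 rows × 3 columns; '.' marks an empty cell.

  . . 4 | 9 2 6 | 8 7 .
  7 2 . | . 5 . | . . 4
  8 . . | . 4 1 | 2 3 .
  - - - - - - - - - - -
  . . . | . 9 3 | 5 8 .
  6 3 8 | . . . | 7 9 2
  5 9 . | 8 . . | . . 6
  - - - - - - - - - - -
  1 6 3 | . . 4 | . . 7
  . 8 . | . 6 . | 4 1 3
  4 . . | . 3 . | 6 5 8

Step 1. [r8c3∈{2,5,7,9}] across box 7, 5 lands solely at r8c3 ⇒ r8c3=5.
Step 2. [r4c9∈{1}] r4c9 is down to just 1 ⇒ r4c9=1.
Step 3. [r9c2∈{7}] nothing but 7 survives at r9c2 ⇒ r9c2=7.
Step 4. [r6c3∈{1,2,7}] in box 4, 1 fits only at r6c3 ⇒ r6c3=1.
Step 5. [r6c6∈{2,7}] row 6 places 2 nowhere but r6c6, so r6c6=2.
Step 6. [r3c9∈{5,9}] 9 has one home in col 9: r3c9 ⇒ r3c9=9.
Step 7. [r5c4∈{1,4,5}] 4 has one home in row 5: r5c4, so r5c4=4.
Step 8. [r8c1∈{2,9}] across col 1, 9 lands solely at r8c1, so r8c1=9.
Step 9. [r8c4∈{2,7}] row 8 places 2 nowhere but r8c4, so r8c4=2.
Step 10. [r4c3∈{2,7}] in col 3, 7 fits only at r4c3, so r4c3=7.
Step 11. [r2c3∈{6,9}] in row 2, 9 fits only at r2c3 ⇒ r2c3=9.
Step 12. [r1c2∈{1,5}] row 1 places 1 nowhere but r1c2. So r1c2=1.
Step 13. [r3c3∈{6}] only 6 remains possible at r3c3. So r3c3=6.
Step 14. [r3c2∈{5}] r3c2's peers cover all but 5, so r3c2=5.
Step 15. [r7c4∈{5}] only 5 remains possible at r7c4. So r7c4=5.
Step 16. [r9c4∈{1}] r9c4's peers cover all but 1. So r9c4=1.
Step 17. [r5c5∈{1}] only 1 remains possible at r5c5. So r5c5=1.
Step 18. [r6c8∈{4}] r6c8's peers cover all but 4, so r6c8=4.
Step 19. [r1c1∈{3}] only 3 remains possible at r1c1, so r1c1=3.
Step 20. [r2c4∈{3}] only 3 remains possible at r2c4. So r2c4=3.
Step 21. [r2c8∈{6}] nothing but 6 survives at r2c8, so r2c8=6.
Step 22. [r7c7∈{9}] r7c7's peers cover all but 9, so r7c7=9.
Step 23. [r7c8∈{2}] nothing but 2 survives at r7c8 ⇒ r7c8=2.
Step 24. [r4c1∈{2}] only 2 remains possible at r4c1, so r4c1=2.
Step 25. [r3c4∈{7}] r3c4 is down to just 7, so r3c4=7.
Step 26. [r1c9∈{5}] nothing but 5 survives at r1c9, so r1c9=5.
Step 27. [r2c6∈{8}] only 8 remains possible at r2c6 ⇒ r2c6=8.
Step 28. [r8c6∈{7}] nothing but 7 survives at r8c6. So r8c6=7.
Step 29. [r9c6∈{9}] r9c6 has the single candidate 9. So r9c6=9.
Step 30. [r4c2∈{4}] r4c2's peers cover all but 4. So r4c2=4.
Step 31. [r5c6∈{5}] r5c6's peers cover all but 5. So r5c6=5.
Step 32. [r6c5∈{7}] r6c5's peers cover all but 7. So r6c5=7.
Step 33. [r6c7∈{3}] r6c7 is down to just 3 ⇒ r6c7=3.
Step 34. [r4c4∈{6}] r4c4 has the single candidate 6. So r4c4=6.
Step 35. [r9c3∈{2}] r9c3 is down to just 2. So r9c3=2.
Step 36. [r2c7∈{1}] only 1 remains possible at r2c7, so r2c7=1.
Step 37. [r7c5∈{8}] only 8 remains possible at r7c5. So r7c5=8.

Answer: 3 1 4 9 2 6 8 7 5 / 7 2 9 3 5 8 1 6 4 / 8 5 6 7 4 1 2 3 9 / 2 4 7 6 9 3 5 8 1 / 6 3 8 4 1 5 7 9 2 / 5 9 1 8 7 2 3 4 6 / 1 6 3 5 8 4 9 2 7 / 9 8 5 2 6 7 4 1 3 / 4 7 2 1 3 9 6 5 8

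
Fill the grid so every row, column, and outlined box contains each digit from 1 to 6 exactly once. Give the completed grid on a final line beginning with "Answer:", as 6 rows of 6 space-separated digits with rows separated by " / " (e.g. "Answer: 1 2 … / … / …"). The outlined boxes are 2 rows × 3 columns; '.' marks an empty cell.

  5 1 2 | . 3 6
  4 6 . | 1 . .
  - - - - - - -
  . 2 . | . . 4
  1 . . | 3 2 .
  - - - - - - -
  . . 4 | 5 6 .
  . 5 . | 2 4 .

Step 1. [r4c3∈{5,6}] r4c3 is the only open cell in row 4 admitting 6 ⇒ r4c3=6.
Step 2. [r5c2∈{3}] r5c2's peers cover all but 3. So r5c2=3.
Step 3. [r3c3∈{3,5}] 5 has one home in col 3: r3c3, so r3c3=5.
Step 4. [r6c6∈{1,3}] r6c6 is the only open cell in row 6 admitting 3, so r6c6=3.
Step 5. [r2c6∈{2,5}] across row 2, 2 lands solely at r2c6. So r2c6=2.
Step 6. [r1c4∈{4}] r1c4 is down to just 4, so r1c4=4.
Step 7. [r6c3∈{1}] only 1 remains possible at r6c3, so r6c3=1.
Step 8. [r4c2∈{4}] nothing but 4 survives at r4c2 ⇒ r4c2=4.
Step 9. [r5c6∈{1}] only 1 remains possible at r5c6. So r5c6=1.
Step 10. [r6c1∈{6}] r6c1 is down to just 6, so r6c1=6.
Step 11. [r3c5∈{1}] nothing but 1 survives at r3c5 ⇒ r3c5=1.
Step 12. [r2c5∈{5}] r2c5 is down to just 5. So r2c5=5.
Step 13. [r3c4∈{6}] r3c4's peers cover all but 6 ⇒ r3c4=6.
Step 14. [r3c1∈{3}] only 3 remains possible at r3c1, so r3c1=3.
Step 15. [r5c1∈{2}] r5c1 is down to just 2, so r5c1=2.
Step 16. [r4c6∈{5}] only 5 remains possible at r4c6, so r4c6=5.
Step 17. [r2c3∈{3}] r2c3's peers cover all but 3 ⇒ r2c3=3.

Answer: 5 1 2 4 3 6 / 4 6 3 1 5 2 / 3 2 5 6 1 4 / 1 4 6 3 2 5 / 2 3 4 5 6 1 / 6 5 1 2 4 3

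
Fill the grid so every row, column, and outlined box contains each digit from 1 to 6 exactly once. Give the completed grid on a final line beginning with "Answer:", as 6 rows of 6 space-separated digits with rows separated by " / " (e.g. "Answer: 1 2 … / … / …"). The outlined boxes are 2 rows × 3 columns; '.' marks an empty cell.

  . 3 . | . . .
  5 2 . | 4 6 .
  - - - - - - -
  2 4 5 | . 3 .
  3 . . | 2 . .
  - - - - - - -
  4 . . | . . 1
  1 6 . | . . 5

Step 1. [r5c5∈{2}] r5c5's peers cover all but 2. So r5c5=2.
Step 2. [r4c3∈{1,6}] box 3 places 6 nowhere but r4c3 ⇒ r4c3=6.
Step 3. [r4c5∈{1,4,5}] r4c5 is the only open cell in row 4 admitting 5 ⇒ r4c5=5.
Step 4. [r5c3∈{3}] r5c3 is down to just 3. So r5c3=3.
Step 5. [r3c4∈{1,6}] in row 3, 1 fits only at r3c4. So r3c4=1.
Step 6. [r1c3∈{1,4}] in row 1, 4 fits only at r1c3 ⇒ r1c3=4.
Step 7. [r6c5∈{4}] r6c5 is down to just 4, so r6c5=4.
Step 8. [r5c2∈{5}] r5c2 is down to just 5. So r5c2=5.
Step 9. [r4c2∈{1}] r4c2 has the single candidate 1 ⇒ r4c2=1.
Step 10. [r4c6∈{4}] nothing but 4 survives at r4c6. So r4c6=4.
Step 11. [r6c4∈{3}] r6c4's peers cover all but 3, so r6c4=3.
Step 12. [r2c6∈{3}] only 3 remains possible at r2c6. So r2c6=3.
Step 13. [r3c6∈{6}] r3c6 has the single candidate 6, so r3c6=6.
Step 14. [r1c6∈{2}] only 2 remains possible at r1c6. So r1c6=2.
Step 15. [r1c5∈{1}] r1c5 has the single candidate 1. So r1c5=1.
Step 16. [r2c3∈{1}] r2c3 has the single candidate 1 ⇒ r2c3=1.
Step 17. [r5c4∈{6}] r5c4 is down to just 6. So r5c4=6.
Step 18. [r1c4∈{5}] only 5 remains possible at r1c4 ⇒ r1c4=5.
Step 19. [r6c3∈{2}] r6c3 is down to just 2. So r6c3=2.
Step 20. [r1c1∈{6}] only 6 remains possible at r1c1 ⇒ r1c1=6.

Answer: 6 3 4 5 1 2 / 5 2 1 4 6 3 / 2 4 5 1 3 6 / 3 1 6 2 5 4 / 4 5 3 6 2 1 / 1 6 2 3 4 5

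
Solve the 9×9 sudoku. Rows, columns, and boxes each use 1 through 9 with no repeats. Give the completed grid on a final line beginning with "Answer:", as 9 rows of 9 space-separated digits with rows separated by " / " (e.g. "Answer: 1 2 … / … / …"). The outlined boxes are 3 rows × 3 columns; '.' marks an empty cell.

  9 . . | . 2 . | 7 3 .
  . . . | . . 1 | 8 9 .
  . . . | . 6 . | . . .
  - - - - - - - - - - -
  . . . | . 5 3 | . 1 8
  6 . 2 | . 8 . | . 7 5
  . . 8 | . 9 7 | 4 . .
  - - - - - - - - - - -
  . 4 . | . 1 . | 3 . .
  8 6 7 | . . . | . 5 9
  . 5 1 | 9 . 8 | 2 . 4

Step 1. [r5c2∈{1,3,9}] r5c2 is the only open cell in row 5 admitting 3 ⇒ r5c2=3.
Step 2. [r3c7∈{1,5}] across col 7, 5 lands solely at r3c7 ⇒ r3c7=5.
Step 3. [r3c8∈{2,4}] col 8 places 4 nowhere but r3c8. So r3c8=4.
Step 4. [r4c4∈{2,4,6}] r4c4 is the only open cell in row 4 admitting 2 ⇒ r4c4=2.
Step 5. [r7c6∈{2,5,6}] 6 has one home in col 6: r7c6 ⇒ r7c6=6.
Step 6. [r6c2∈{1}] nothing but 1 survives at r6c2, so r6c2=1.
Step 7. [r1c6∈{4,5}] r1c6 is the only open cell in col 6 admitting 5. So r1c6=5.
Step 8. [r3c1∈{1,2,3,7}] across col 1, 1 lands solely at r3c1, so r3c1=1.
Step 9. [r2c3∈{3,4,5,6}] across col 3, 5 lands solely at r2c3 ⇒ r2c3=5.
Step 10. [r9c5∈{3,7}] 7 has one home in row 9: r9c5. So r9c5=7.
Step 11. [r3c9∈{2}] only 2 remains possible at r3c9, so r3c9=2.
Step 12. [r4c7∈{6,9}] row 4 places 6 nowhere but r4c7, so r4c7=6.
Step 13. [r2c2∈{2,7}] across col 2, 2 lands solely at r2c2, so r2c2=2.
Step 14. [r5c6∈{4}] r5c6 is down to just 4, so r5c6=4.
Step 15. [r1c3∈{4,6}] in col 3, 6 fits only at r1c3, so r1c3=6.
Step 16. [r2c1∈{3,4,7}] 4 has one home in box 1: r2c1, so r2c1=4.
Step 17. [r2c5∈{3}] r2c5's peers cover all but 3 ⇒ r2c5=3.
Step 18. [r3c2∈{7,8}] in box 1, 7 fits only at r3c2, so r3c2=7.
Step 19. [r1c4∈{4,8}] 4 has one home in row 1: r1c4, so r1c4=4.
Step 20. [r4c3∈{4,9}] r4c3 is the only open cell in row 4 admitting 4, so r4c3=4.
Step 21. [r8c4∈{3}] nothing but 3 survives at r8c4, so r8c4=3.
Step 22. [r9c1∈{3}] r9c1's peers cover all but 3 ⇒ r9c1=3.
Step 23. [r2c9∈{6}] nothing but 6 survives at r2c9. So r2c9=6.
Step 24. [r7c8∈{8}] r7c8 has the single candidate 8 ⇒ r7c8=8.
Step 25. [r3c3∈{3}] r3c3 is down to just 3 ⇒ r3c3=3.
Step 26. [r8c7∈{1}] nothing but 1 survives at r8c7 ⇒ r8c7=1.
Step 27. [r5c7∈{9}] r5c7 has the single candidate 9, so r5c7=9.
Step 28. [r6c4∈{6}] r6c4 has the single candidate 6. So r6c4=6.
Step 29. [r6c1∈{5}] r6c1's peers cover all but 5 ⇒ r6c1=5.
Step 30. [r7c9∈{7}] r7c9 is down to just 7, so r7c9=7.
Step 31. [r2c4∈{7}] only 7 remains possible at r2c4 ⇒ r2c4=7.
Step 32. [r7c4∈{5}] nothing but 5 survives at r7c4. So r7c4=5.
Step 33. [r3c6∈{9}] r3c6 is down to just 9, so r3c6=9.
Step 34. [r6c8∈{2}] r6c8 is down to just 2, so r6c8=2.
Step 35. [r7c3∈{9}] r7c3 is down to just 9. So r7c3=9.
Step 36. [r9c8∈{6}] only 6 remains possible at r9c8, so r9c8=6.
Step 37. [r4c2∈{9}] nothing but 9 survives at r4c2 ⇒ r4c2=9.
Step 38. [r8c5∈{4}] r8c5 is down to just 4, so r8c5=4.
Step 39. [r3c4∈{8}] only 8 remains possible at r3c4, so r3c4=8.
Step 40. [r7c1∈{2}] r7c1 is down to just 2. So r7c1=2.
Step 41. [r4c1∈{7}] nothing but 7 survives at r4c1, so r4c1=7.
Step 42. [r1c9∈{1}] nothing but 1 survives at r1c9 ⇒ r1c9=1.
Step 43. [r8c6∈{2}] r8c6 is down to just 2. So r8c6=2.
Step 44. [r6c9∈{3}] nothing but 3 survives at r6c9. So r6c9=3.
Step 45. [r1c2∈{8}] r1c2 is down to just 8, so r1c2=8.
Step 46. [r5c4∈{1}] r5c4 has the single candidate 1. So r5c4=1.

Answer: 9 8 6 4 2 5 7 3 1 / 4 2 5 7 3 1 8 9 6 / 1 7 3 8 6 9 5 4 2 / 7 9 4 2 5 3 6 1 8 / 6 3 2 1 8 4 9 7 5 / 5 1 8 6 9 7 4 2 3 / 2 4 9 5 1 6 3 8 7 / 8 6 7 3 4 2 1 5 9 / 3 5 1 9 7 8 2 6 4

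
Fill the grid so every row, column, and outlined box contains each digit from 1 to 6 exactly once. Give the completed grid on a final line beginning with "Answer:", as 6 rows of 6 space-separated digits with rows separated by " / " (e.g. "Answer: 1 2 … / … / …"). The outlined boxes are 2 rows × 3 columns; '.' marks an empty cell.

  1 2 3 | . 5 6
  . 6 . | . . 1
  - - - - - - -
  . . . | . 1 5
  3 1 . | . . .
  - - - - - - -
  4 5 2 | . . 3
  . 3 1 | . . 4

Step 1. [r2c3∈{4,5}] across box 1, 4 lands solely at r2c3, so r2c3=4.
Step 2. [r5c5∈{6}] only 6 remains possible at r5c5, so r5c5=6.
Step 3. [r3c4∈{2,3,4,6}] r3c4 is the only open cell in row 3 admitting 3 ⇒ r3c4=3.
Step 4. [r2c4∈{2}] nothing but 2 survives at r2c4. So r2c4=2.
Step 5. [r4c5∈{2,4}] 4 has one home in col 5: r4c5 ⇒ r4c5=4.
Step 6. [r3c3∈{6}] r3c3's peers cover all but 6. So r3c3=6.
Step 7. [r6c5∈{2}] nothing but 2 survives at r6c5. So r6c5=2.
Step 8. [r3c2∈{4}] r3c2's peers cover all but 4, so r3c2=4.
Step 9. [r2c1∈{5}] r2c1 has the single candidate 5. So r2c1=5.
Step 10. [r1c4∈{4}] r1c4 is down to just 4 ⇒ r1c4=4.
Step 11. [r6c4∈{5}] r6c4's peers cover all but 5 ⇒ r6c4=5.
Step 12. [r4c6∈{2}] only 2 remains possible at r4c6 ⇒ r4c6=2.
Step 13. [r4c3∈{5}] only 5 remains possible at r4c3 ⇒ r4c3=5.
Step 14. [r5c4∈{1}] nothing but 1 survives at r5c4, so r5c4=1.
Step 15. [r6c1∈{6}] r6c1 has the single candidate 6, so r6c1=6.
Step 16. [r3c1∈{2}] nothing but 2 survives at r3c1, so r3c1=2.
Step 17. [r4c4∈{6}] r4c4's peers cover all but 6. So r4c4=6.
Step 18. [r2c5∈{3}] only 3 remains possible at r2c5, so r2c5=3.

Answer: 1 2 3 4 5 6 / 5 6 4 2 3 1 / 2 4 6 3 1 5 / 3 1 5 6 4 2 / 4 5 2 1 6 3 / 6 3 1 5 2 4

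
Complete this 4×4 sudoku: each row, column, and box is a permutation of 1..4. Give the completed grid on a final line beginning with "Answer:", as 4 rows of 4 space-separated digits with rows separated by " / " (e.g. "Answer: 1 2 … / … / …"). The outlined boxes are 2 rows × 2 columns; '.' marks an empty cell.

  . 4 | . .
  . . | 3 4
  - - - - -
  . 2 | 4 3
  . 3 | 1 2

Step 1. [r2c2∈{1}] only 1 remains possible at r2c2, so r2c2=1.
Step 2. [r1c3∈{2}] only 2 remains possible at r1c3. So r1c3=2.
Step 3. [r1c1∈{3}] only 3 remains possible at r1c1 ⇒ r1c1=3.
Step 4. [r4c1∈{4}] r4c1 has the single candidate 4, so r4c1=4.
Step 5. [r1c4∈{1}] nothing but 1 survives at r1c4 ⇒ r1c4=1.
Step 6. [r3c1∈{1}] only 1 remains possible at r3c1, so r3c1=1.
Step 7. [r2c1∈{2}] only 2 remains possible at r2c1, so r2c1=2.

Answer: 3 4 2 1 / 2 1 3 4 / 1 2 4 3 / 4 3 1 2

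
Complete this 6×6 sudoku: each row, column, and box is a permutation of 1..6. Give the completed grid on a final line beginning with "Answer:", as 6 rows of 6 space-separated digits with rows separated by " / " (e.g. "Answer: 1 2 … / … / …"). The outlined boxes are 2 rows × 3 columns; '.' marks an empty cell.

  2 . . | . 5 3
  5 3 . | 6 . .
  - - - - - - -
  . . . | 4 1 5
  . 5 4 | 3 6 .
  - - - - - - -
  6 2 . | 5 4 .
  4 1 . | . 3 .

Step 1. [r3c2∈{6}] r3c2's peers cover all but 6, so r3c2=6.
Step 2. [r1c4∈{1}] r1c4 is down to just 1. So r1c4=1.
Step 3. [r4c6∈{2}] r4c6's peers cover all but 2 ⇒ r4c6=2.
Step 4. [r3c1∈{3}] nothing but 3 survives at r3c1. So r3c1=3.
Step 5. [r3c3∈{2}] r3c3's peers cover all but 2 ⇒ r3c3=2.
Step 6. [r2c3∈{1}] nothing but 1 survives at r2c3. So r2c3=1.
Step 7. [r6c3∈{5}] r6c3 has the single candidate 5, so r6c3=5.
Step 8. [r1c3∈{6}] only 6 remains possible at r1c3, so r1c3=6.
Step 9. [r4c1∈{1}] r4c1's peers cover all but 1, so r4c1=1.
Step 10. [r1c2∈{4}] r1c2 has the single candidate 4 ⇒ r1c2=4.
Step 11. [r5c6∈{1}] nothing but 1 survives at r5c6, so r5c6=1.
Step 12. [r2c5∈{2}] only 2 remains possible at r2c5. So r2c5=2.
Step 13. [r5c3∈{3}] r5c3 is down to just 3. So r5c3=3.
Step 14. [r2c6∈{4}] r2c6's peers cover all but 4, so r2c6=4.
Step 15. [r6c4∈{2}] r6c4 has the single candidate 2. So r6c4=2.
Step 16. [r6c6∈{6}] r6c6 has the single candidate 6, so r6c6=6.

Answer: 2 4 6 1 5 3 / 5 3 1 6 2 4 / 3 6 2 4 1 5 / 1 5 4 3 6 2 / 6 2 3 5 4 1 / 4 1 5 2 3 6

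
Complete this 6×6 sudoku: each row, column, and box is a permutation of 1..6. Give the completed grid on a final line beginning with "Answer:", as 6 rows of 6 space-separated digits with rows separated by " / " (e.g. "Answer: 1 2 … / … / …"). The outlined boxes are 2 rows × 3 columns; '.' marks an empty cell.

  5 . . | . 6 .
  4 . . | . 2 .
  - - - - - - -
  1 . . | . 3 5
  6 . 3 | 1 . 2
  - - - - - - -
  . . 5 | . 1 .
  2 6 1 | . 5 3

Step 1. [r5c2∈{3,4}] 4 has one home in box 5: r5c2 ⇒ r5c2=4.
Step 2. [r3c4∈{4,6}] across row 3, 6 lands solely at r3c4. So r3c4=6.
Step 3. [r2c6∈{1}] r2c6's peers cover all but 1 ⇒ r2c6=1.
Step 4. [r1c2∈{1,2,3}] r1c2 is the only open cell in row 1 admitting 1 ⇒ r1c2=1.
Step 5. [r1c4∈{3,4}] in row 1, 3 fits only at r1c4 ⇒ r1c4=3.
Step 6. [r1c3∈{2}] r1c3 is down to just 2. So r1c3=2.
Step 7. [r2c4∈{5}] r2c4 has the single candidate 5. So r2c4=5.
Step 8. [r3c3∈{4}] only 4 remains possible at r3c3. So r3c3=4.
Step 9. [r4c2∈{5}] r4c2 is down to just 5 ⇒ r4c2=5.
Step 10. [r5c6∈{6}] only 6 remains possible at r5c6. So r5c6=6.
Step 11. [r2c3∈{6}] r2c3 is down to just 6, so r2c3=6.
Step 12. [r3c2∈{2}] nothing but 2 survives at r3c2 ⇒ r3c2=2.
Step 13. [r5c1∈{3}] r5c1 has the single candidate 3, so r5c1=3.
Step 14. [r2c2∈{3}] nothing but 3 survives at r2c2, so r2c2=3.
Step 15. [r6c4∈{4}] only 4 remains possible at r6c4. So r6c4=4.
Step 16. [r4c5∈{4}] only 4 remains possible at r4c5. So r4c5=4.
Step 17. [r5c4∈{2}] r5c4 has the single candidate 2 ⇒ r5c4=2.
Step 18. [r1c6∈{4}] r1c6 is down to just 4 ⇒ r1c6=4.

Answer: 5 1 2 3 6 4 / 4 3 6 5 2 1 / 1 2 4 6 3 5 / 6 5 3 1 4 2 / 3 4 5 2 1 6 / 2 6 1 4 5 3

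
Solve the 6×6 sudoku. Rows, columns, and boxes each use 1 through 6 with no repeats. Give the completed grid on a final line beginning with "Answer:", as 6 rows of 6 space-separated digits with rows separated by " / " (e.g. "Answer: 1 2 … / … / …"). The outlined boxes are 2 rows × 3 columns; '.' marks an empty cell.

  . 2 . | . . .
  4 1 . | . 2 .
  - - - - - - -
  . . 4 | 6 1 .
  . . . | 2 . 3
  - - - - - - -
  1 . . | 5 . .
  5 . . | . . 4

Step 1. [r2c4∈{3}] r2c4's peers cover all but 3. So r2c4=3.
Step 2. [r3c6∈{5}] only 5 remains possible at r3c6, so r3c6=5.
Step 3. [r2c6∈{6}] only 6 remains possible at r2c6 ⇒ r2c6=6.
Step 4. [r3c2∈{3}] r3c2 is down to just 3. So r3c2=3.
Step 5. [r6c2∈{6}] r6c2 has the single candidate 6, so r6c2=6.
Step 6. [r4c1∈{6}] r4c1 is down to just 6, so r4c1=6.
Step 7. [r1c4∈{1,4}] across col 4, 4 lands solely at r1c4, so r1c4=4.
Step 8. [r6c5∈{3}] nothing but 3 survives at r6c5 ⇒ r6c5=3.
Step 9. [r2c3∈{5}] r2c3's peers cover all but 5. So r2c3=5.
Step 10. [r5c3∈{2,3}] row 5 places 3 nowhere but r5c3, so r5c3=3.
Step 11. [r1c6∈{1}] r1c6's peers cover all but 1. So r1c6=1.
Step 12. [r5c6∈{2}] r5c6 is down to just 2, so r5c6=2.
Step 13. [r6c3∈{2}] r6c3 has the single candidate 2, so r6c3=2.
Step 14. [r3c1∈{2}] r3c1 has the single candidate 2, so r3c1=2.
Step 15. [r6c4∈{1}] nothing but 1 survives at r6c4 ⇒ r6c4=1.
Step 16. [r4c5∈{4}] r4c5 is down to just 4, so r4c5=4.
Step 17. [r1c3∈{6}] nothing but 6 survives at r1c3 ⇒ r1c3=6.
Step 18. [r1c5∈{5}] nothing but 5 survives at r1c5, so r1c5=5.
Step 19. [r4c2∈{5}] only 5 remains possible at r4c2, so r4c2=5.
Step 20. [r5c2∈{4}] nothing but 4 survives at r5c2 ⇒ r5c2=4.
Step 21. [r1c1∈{3}] nothing but 3 survives at r1c1, so r1c1=3.
Step 22. [r5c5∈{6}] r5c5's peers cover all but 6, so r5c5=6.
Step 23. [r4c3∈{1}] nothing but 1 survives at r4c3, so r4c3=1.

Answer: 3 2 6 4 5 1 / 4 1 5 3 2 6 / 2 3 4 6 1 5 / 6 5 1 2 4 3 / 1 4 3 5 6 2 / 5 6 2 1 3 4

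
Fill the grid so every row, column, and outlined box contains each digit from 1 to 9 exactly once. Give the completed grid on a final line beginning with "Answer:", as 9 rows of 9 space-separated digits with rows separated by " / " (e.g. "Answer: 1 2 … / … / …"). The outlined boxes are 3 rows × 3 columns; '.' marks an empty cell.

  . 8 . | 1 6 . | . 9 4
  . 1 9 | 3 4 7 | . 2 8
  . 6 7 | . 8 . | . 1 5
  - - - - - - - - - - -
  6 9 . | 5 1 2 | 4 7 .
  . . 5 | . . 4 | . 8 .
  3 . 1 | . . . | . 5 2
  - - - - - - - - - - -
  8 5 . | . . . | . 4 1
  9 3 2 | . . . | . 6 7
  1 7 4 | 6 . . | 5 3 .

Step 1. [r5c5∈{3,7,9}] box 5 places 3 nowhere but r5c5, so r5c5=3.
Step 2. [r9c6∈{8,9}] in row 9, 8 fits only at r9c6. So r9c6=8.
Step 3. [r3c4∈{2,9}] r3c4 is the only open cell in box 2 admitting 2, so r3c4=2.
Step 4. [r9c9∈{9}] only 9 remains possible at r9c9 ⇒ r9c9=9.
Step 5. [r5c1∈{2,7}] col 1 places 7 nowhere but r5c1, so r5c1=7.
Step 6. [r5c4∈{9}] only 9 remains possible at r5c4, so r5c4=9.
Step 7. [r7c5∈{2,7,9}] across col 5, 9 lands solely at r7c5, so r7c5=9.
Step 8. [r1c6∈{5}] r1c6 is down to just 5 ⇒ r1c6=5.
Step 9. [r5c9∈{6}] r5c9 is down to just 6. So r5c9=6.
Step 10. [r6c5∈{7}] only 7 remains possible at r6c5 ⇒ r6c5=7.
Step 11. [r1c3∈{3}] nothing but 3 survives at r1c3. So r1c3=3.
Step 12. [r6c4∈{8}] nothing but 8 survives at r6c4, so r6c4=8.
Step 13. [r4c3∈{8}] nothing but 8 survives at r4c3. So r4c3=8.
Step 14. [r9c5∈{2}] r9c5's peers cover all but 2. So r9c5=2.
Step 15. [r6c2∈{4}] nothing but 4 survives at r6c2. So r6c2=4.
Step 16. [r8c6∈{1}] r8c6 is down to just 1. So r8c6=1.
Step 17. [r7c6∈{3}] r7c6 is down to just 3. So r7c6=3.
Step 18. [r8c7∈{8}] r8c7 is down to just 8, so r8c7=8.
Step 19. [r7c7∈{2}] r7c7 has the single candidate 2 ⇒ r7c7=2.
Step 20. [r6c6∈{6}] only 6 remains possible at r6c6. So r6c6=6.
Step 21. [r3c6∈{9}] r3c6 is down to just 9. So r3c6=9.
Step 22. [r1c1∈{2}] nothing but 2 survives at r1c1 ⇒ r1c1=2.
Step 23. [r2c7∈{6}] r2c7's peers cover all but 6. So r2c7=6.
Step 24. [r6c7∈{9}] r6c7's peers cover all but 9. So r6c7=9.
Step 25. [r3c1∈{4}] r3c1's peers cover all but 4. So r3c1=4.
Step 26. [r8c4∈{4}] r8c4 is down to just 4 ⇒ r8c4=4.
Step 27. [r7c4∈{7}] r7c4's peers cover all but 7. So r7c4=7.
Step 28. [r2c1∈{5}] r2c1 has the single candidate 5 ⇒ r2c1=5.
Step 29. [r7c3∈{6}] r7c3 has the single candidate 6. So r7c3=6.
Step 30. [r3c7∈{3}] r3c7 is down to just 3, so r3c7=3.
Step 31. [r5c7∈{1}] r5c7 is down to just 1 ⇒ r5c7=1.
Step 32. [r8c5∈{5}] only 5 remains possible at r8c5, so r8c5=5.
Step 33. [r1c7∈{7}] nothing but 7 survives at r1c7, so r1c7=7.
Step 34. [r4c9∈{3}] r4c9 is down to just 3, so r4c9=3.
Step 35. [r5c2∈{2}] only 2 remains possible at r5c2 ⇒ r5c2=2.

Answer: 2 8 3 1 6 5 7 9 4 / 5 1 9 3 4 7 6 2 8 / 4 6 7 2 8 9 3 1 5 / 6 9 8 5 1 2 4 7 3 / 7 2 5 9 3 4 1 8 6 / 3 4 1 8 7 6 9 5 2 / 8 5 6 7 9 3 2 4 1 / 9 3 2 4 5 1 8 6 7 / 1 7 4 6 2 8 5 3 9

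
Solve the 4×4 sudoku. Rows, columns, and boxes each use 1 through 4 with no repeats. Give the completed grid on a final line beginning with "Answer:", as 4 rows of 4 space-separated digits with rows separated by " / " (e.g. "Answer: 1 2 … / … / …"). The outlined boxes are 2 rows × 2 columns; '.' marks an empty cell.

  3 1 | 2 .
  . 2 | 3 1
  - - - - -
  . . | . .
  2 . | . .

Step 1. [r4c3∈{1,4}] r4c3 is the only open cell in row 4 admitting 1. So r4c3=1.
Step 2. [r3c3∈{4}] r3c3's peers cover all but 4. So r3c3=4.
Step 3. [r4c4∈{3}] nothing but 3 survives at r4c4 ⇒ r4c4=3.
Step 4. [r3c4∈{2}] nothing but 2 survives at r3c4. So r3c4=2.
Step 5. [r1c4∈{4}] r1c4 is down to just 4 ⇒ r1c4=4.
Step 6. [r3c2∈{3}] nothing but 3 survives at r3c2. So r3c2=3.
Step 7. [r3c1∈{1}] r3c1 is down to just 1, so r3c1=1.
Step 8. [r2c1∈{4}] only 4 remains possible at r2c1, so r2c1=4.
Step 9. [r4c2∈{4}] only 4 remains possible at r4c2 ⇒ r4c2=4.

Answer: 3 1 2 4 / 4 2 3 1 / 1 3 4 2 / 2 4 1 3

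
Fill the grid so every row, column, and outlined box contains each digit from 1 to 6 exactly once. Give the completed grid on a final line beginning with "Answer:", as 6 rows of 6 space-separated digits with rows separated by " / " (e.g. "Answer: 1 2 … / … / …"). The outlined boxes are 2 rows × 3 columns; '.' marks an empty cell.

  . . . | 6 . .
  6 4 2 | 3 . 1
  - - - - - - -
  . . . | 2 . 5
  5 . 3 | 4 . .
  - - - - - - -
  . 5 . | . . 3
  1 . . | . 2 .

Step 1. [r4c6∈{6}] nothing but 6 survives at r4c6 ⇒ r4c6=6.
Step 2. [r5c5∈{1,4,6}] across col 5, 6 lands solely at r5c5, so r5c5=6.
Step 3. [r5c3∈{4}] nothing but 4 survives at r5c3. So r5c3=4.
Step 4. [r6c2∈{3,6}] across row 6, 3 lands solely at r6c2. So r6c2=3.
Step 5. [r1c2∈{1}] nothing but 1 survives at r1c2. So r1c2=1.
Step 6. [r1c5∈{4,5}] in col 5, 4 fits only at r1c5. So r1c5=4.
Step 7. [r3c3∈{1,6}] col 3 places 1 nowhere but r3c3 ⇒ r3c3=1.
Step 8. [r4c5∈{1}] r4c5 has the single candidate 1, so r4c5=1.
Step 9. [r3c2∈{6}] r3c2's peers cover all but 6, so r3c2=6.
Step 10. [r1c6∈{2}] only 2 remains possible at r1c6 ⇒ r1c6=2.
Step 11. [r3c5∈{3}] r3c5's peers cover all but 3. So r3c5=3.
Step 12. [r6c4∈{5}] r6c4 has the single candidate 5 ⇒ r6c4=5.
Step 13. [r5c1∈{2}] r5c1's peers cover all but 2, so r5c1=2.
Step 14. [r2c5∈{5}] r2c5's peers cover all but 5 ⇒ r2c5=5.
Step 15. [r3c1∈{4}] only 4 remains possible at r3c1, so r3c1=4.
Step 16. [r1c3∈{5}] nothing but 5 survives at r1c3, so r1c3=5.
Step 17. [r6c3∈{6}] r6c3's peers cover all but 6. So r6c3=6.
Step 18. [r5c4∈{1}] r5c4's peers cover all but 1 ⇒ r5c4=1.
Step 19. [r1c1∈{3}] nothing but 3 survives at r1c1. So r1c1=3.
Step 20. [r4c2∈{2}] r4c2's peers cover all but 2, so r4c2=2.
Step 21. [r6c6∈{4}] only 4 remains possible at r6c6 ⇒ r6c6=4.

Answer: 3 1 5 6 4 2 / 6 4 2 3 5 1 / 4 6 1 2 3 5 / 5 2 3 4 1 6 / 2 5 4 1 6 3 / 1 3 6 5 2 4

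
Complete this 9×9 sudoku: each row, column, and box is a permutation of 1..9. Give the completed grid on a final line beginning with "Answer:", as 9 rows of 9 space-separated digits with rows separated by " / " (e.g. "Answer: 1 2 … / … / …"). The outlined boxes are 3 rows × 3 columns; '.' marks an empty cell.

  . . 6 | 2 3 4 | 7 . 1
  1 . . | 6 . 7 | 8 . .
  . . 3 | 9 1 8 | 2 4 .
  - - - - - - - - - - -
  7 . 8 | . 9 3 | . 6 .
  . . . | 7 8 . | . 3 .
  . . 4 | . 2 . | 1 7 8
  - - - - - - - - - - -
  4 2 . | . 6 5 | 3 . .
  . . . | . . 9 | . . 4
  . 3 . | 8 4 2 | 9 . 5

Step 1. [r3c1∈{5}] r3c1 has the single candidate 5, so r3c1=5.
Step 2. [r5c9∈{2,9}] 9 has one home in box 6: r5c9. So r5c9=9.
Step 3. [r7c4∈{1}] nothing but 1 survives at r7c4, so r7c4=1.
Step 4. [r4c2∈{1,5}] across row 4, 1 lands solely at r4c2, so r4c2=1.
Step 5. [r9c1∈{6}] only 6 remains possible at r9c1. So r9c1=6.
Step 6. [r9c3∈{1,7}] r9c3 is the only open cell in row 9 admitting 7, so r9c3=7.
Step 7. [r8c1∈{8}] r8c1 has the single candidate 8, so r8c1=8.
Step 8. [r1c1∈{9}] r1c1's peers cover all but 9, so r1c1=9.
Step 9. [r8c2∈{5}] r8c2's peers cover all but 5, so r8c2=5.
Step 10. [r5c2∈{6}] nothing but 6 survives at r5c2 ⇒ r5c2=6.
Step 11. [r5c3∈{2,5}] in col 3, 5 fits only at r5c3 ⇒ r5c3=5.
Step 12. [r4c4∈{4,5}] col 4 places 4 nowhere but r4c4. So r4c4=4.
Step 13. [r9c8∈{1}] r9c8 is down to just 1, so r9c8=1.
Step 14. [r2c8∈{5,9}] across row 2, 9 lands solely at r2c8, so r2c8=9.
Step 15. [r2c3∈{2}] r2c3 is down to just 2 ⇒ r2c3=2.
Step 16. [r5c6∈{1}] r5c6 is down to just 1, so r5c6=1.
Step 17. [r3c2∈{7}] r3c2's peers cover all but 7. So r3c2=7.
Step 18. [r6c4∈{5}] only 5 remains possible at r6c4 ⇒ r6c4=5.
Step 19. [r8c5∈{7}] only 7 remains possible at r8c5 ⇒ r8c5=7.
Step 20. [r5c7∈{4}] nothing but 4 survives at r5c7. So r5c7=4.
Step 21. [r6c6∈{6}] r6c6 is down to just 6. So r6c6=6.
Step 22. [r2c9∈{3}] only 3 remains possible at r2c9 ⇒ r2c9=3.
Step 23. [r1c8∈{5}] r1c8 is down to just 5 ⇒ r1c8=5.
Step 24. [r4c9∈{2}] r4c9 is down to just 2. So r4c9=2.
Step 25. [r7c3∈{9}] r7c3 has the single candidate 9, so r7c3=9.
Step 26. [r7c9∈{7}] nothing but 7 survives at r7c9 ⇒ r7c9=7.
Step 27. [r2c5∈{5}] nothing but 5 survives at r2c5, so r2c5=5.
Step 28. [r4c7∈{5}] nothing but 5 survives at r4c7 ⇒ r4c7=5.
Step 29. [r8c8∈{2}] r8c8 is down to just 2. So r8c8=2.
Step 30. [r8c3∈{1}] r8c3 has the single candidate 1. So r8c3=1.
Step 31. [r6c1∈{3}] r6c1 is down to just 3, so r6c1=3.
Step 32. [r8c4∈{3}] r8c4 is down to just 3. So r8c4=3.
Step 33. [r2c2∈{4}] nothing but 4 survives at r2c2 ⇒ r2c2=4.
Step 34. [r7c8∈{8}] r7c8 is down to just 8 ⇒ r7c8=8.
Step 35. [r8c7∈{6}] r8c7 has the single candidate 6. So r8c7=6.
Step 36. [r6c2∈{9}] only 9 remains possible at r6c2. So r6c2=9.
Step 37. [r5c1∈{2}] r5c1's peers cover all but 2 ⇒ r5c1=2.
Step 38. [r3c9∈{6}] only 6 remains possible at r3c9. So r3c9=6.
Step 39. [r1c2∈{8}] r1c2 has the single candidate 8. So r1c2=8.

Answer: 9 8 6 2 3 4 7 5 1 / 1 4 2 6 5 7 8 9 3 / 5 7 3 9 1 8 2 4 6 / 7 1 8 4 9 3 5 6 2 / 2 6 5 7 8 1 4 3 9 / 3 9 4 5 2 6 1 7 8 / 4 2 9 1 6 5 3 8 7 / 8 5 1 3 7 9 6 2 4 / 6 3 7 8 4 2 9 1 5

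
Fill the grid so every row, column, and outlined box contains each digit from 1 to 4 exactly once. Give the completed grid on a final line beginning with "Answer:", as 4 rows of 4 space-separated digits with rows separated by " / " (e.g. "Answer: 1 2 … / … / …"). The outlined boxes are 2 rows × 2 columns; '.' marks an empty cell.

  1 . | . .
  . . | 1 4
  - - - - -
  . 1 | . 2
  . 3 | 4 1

Step 1. [r1c3∈{2,3}] 2 has one home in col 3: r1c3 ⇒ r1c3=2.
Step 2. [r2c2∈{2}] r2c2 is down to just 2 ⇒ r2c2=2.
Step 3. [r4c1∈{2}] only 2 remains possible at r4c1. So r4c1=2.
Step 4. [r3c3∈{3}] r3c3 has the single candidate 3, so r3c3=3.
Step 5. [r2c1∈{3}] r2c1 is down to just 3, so r2c1=3.
Step 6. [r1c4∈{3}] r1c4 is down to just 3 ⇒ r1c4=3.
Step 7. [r3c1∈{4}] r3c1 is down to just 4 ⇒ r3c1=4.
Step 8. [r1c2∈{4}] r1c2 has the single candidate 4. So r1c2=4.

Answer: 1 4 2 3 / 3 2 1 4 / 4 1 3 2 / 2 3 4 1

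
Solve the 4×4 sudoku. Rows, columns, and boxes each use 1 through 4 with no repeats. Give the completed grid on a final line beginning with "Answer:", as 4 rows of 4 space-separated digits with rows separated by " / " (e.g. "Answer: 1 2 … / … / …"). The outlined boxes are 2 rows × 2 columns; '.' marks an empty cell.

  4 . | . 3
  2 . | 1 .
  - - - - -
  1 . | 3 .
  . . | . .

Step 1. [r4c3∈{2,4}] 4 has one home in col 3: r4c3. So r4c3=4.
Step 2. [r3c4∈{2}] r3c4 has the single candidate 2, so r3c4=2.
Step 3. [r4c1∈{3}] nothing but 3 survives at r4c1. So r4c1=3.
Step 4. [r3c2∈{4}] r3c2's peers cover all but 4, so r3c2=4.
Step 5. [r1c3∈{2}] r1c3 has the single candidate 2. So r1c3=2.
Step 6. [r4c4∈{1}] r4c4 has the single candidate 1, so r4c4=1.
Step 7. [r1c2∈{1}] r1c2 is down to just 1. So r1c2=1.
Step 8. [r2c4∈{4}] nothing but 4 survives at r2c4. So r2c4=4.
Step 9. [r4c2∈{2}] r4c2 has the single candidate 2. So r4c2=2.
Step 10. [r2c2∈{3}] r2c2's peers cover all but 3 ⇒ r2c2=3.

Answer: 4 1 2 3 / 2 3 1 4 / 1 4 3 2 / 3 2 4 1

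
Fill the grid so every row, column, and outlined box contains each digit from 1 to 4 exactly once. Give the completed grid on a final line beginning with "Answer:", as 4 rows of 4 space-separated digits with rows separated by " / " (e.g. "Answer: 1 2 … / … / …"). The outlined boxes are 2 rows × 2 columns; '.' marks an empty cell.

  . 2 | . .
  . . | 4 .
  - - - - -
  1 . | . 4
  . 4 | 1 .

Step 1. [r2c1∈{3}] r2c1 has the single candidate 3. So r2c1=3.
Step 2. [r4c4∈{2,3}] r4c4 is the only open cell in row 4 admitting 3, so r4c4=3.
Step 3. [r2c2∈{1}] nothing but 1 survives at r2c2 ⇒ r2c2=1.
Step 4. [r1c4∈{1}] nothing but 1 survives at r1c4, so r1c4=1.
Step 5. [r1c3∈{3}] r1c3 has the single candidate 3. So r1c3=3.
Step 6. [r1c1∈{4}] nothing but 4 survives at r1c1 ⇒ r1c1=4.
Step 7. [r3c3∈{2}] r3c3 is down to just 2 ⇒ r3c3=2.
Step 8. [r2c4∈{2}] only 2 remains possible at r2c4 ⇒ r2c4=2.
Step 9. [r3c2∈{3}] r3c2 is down to just 3. So r3c2=3.
Step 10. [r4c1∈{2}] r4c1 has the single candidate 2. So r4c1=2.

Answer: 4 2 3 1 / 3 1 4 2 / 1 3 2 4 / 2 4 1 3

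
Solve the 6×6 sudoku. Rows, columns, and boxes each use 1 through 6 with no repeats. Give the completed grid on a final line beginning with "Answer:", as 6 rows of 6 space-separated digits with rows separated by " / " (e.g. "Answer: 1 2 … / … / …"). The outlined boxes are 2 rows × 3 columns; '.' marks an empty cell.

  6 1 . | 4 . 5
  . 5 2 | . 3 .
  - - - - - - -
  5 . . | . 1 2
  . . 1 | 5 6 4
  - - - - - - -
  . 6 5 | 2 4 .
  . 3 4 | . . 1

Step 1. [r4c1∈{2,3}] across row 4, 3 lands solely at r4c1, so r4c1=3.
Step 2. [r6c4∈{6}] r6c4 is down to just 6. So r6c4=6.
Step 3. [r2c4∈{1}] r2c4 is down to just 1 ⇒ r2c4=1.
Step 4. [r2c1∈{4}] r2c1 is down to just 4. So r2c1=4.
Step 5. [r6c1∈{2}] nothing but 2 survives at r6c1 ⇒ r6c1=2.
Step 6. [r6c5∈{5}] r6c5's peers cover all but 5. So r6c5=5.
Step 7. [r5c1∈{1}] r5c1 is down to just 1, so r5c1=1.
Step 8. [r4c2∈{2}] only 2 remains possible at r4c2. So r4c2=2.
Step 9. [r3c4∈{3}] r3c4's peers cover all but 3. So r3c4=3.
Step 10. [r1c3∈{3}] r1c3's peers cover all but 3. So r1c3=3.
Step 11. [r5c6∈{3}] r5c6 is down to just 3 ⇒ r5c6=3.
Step 12. [r2c6∈{6}] r2c6's peers cover all but 6. So r2c6=6.
Step 13. [r3c2∈{4}] nothing but 4 survives at r3c2 ⇒ r3c2=4.
Step 14. [r3c3∈{6}] only 6 remains possible at r3c3. So r3c3=6.
Step 15. [r1c5∈{2}] r1c5 is down to just 2, so r1c5=2.

Answer: 6 1 3 4 2 5 / 4 5 2 1 3 6 / 5 4 6 3 1 2 / 3 2 1 5 6 4 / 1 6 5 2 4 3 / 2 3 4 6 5 1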